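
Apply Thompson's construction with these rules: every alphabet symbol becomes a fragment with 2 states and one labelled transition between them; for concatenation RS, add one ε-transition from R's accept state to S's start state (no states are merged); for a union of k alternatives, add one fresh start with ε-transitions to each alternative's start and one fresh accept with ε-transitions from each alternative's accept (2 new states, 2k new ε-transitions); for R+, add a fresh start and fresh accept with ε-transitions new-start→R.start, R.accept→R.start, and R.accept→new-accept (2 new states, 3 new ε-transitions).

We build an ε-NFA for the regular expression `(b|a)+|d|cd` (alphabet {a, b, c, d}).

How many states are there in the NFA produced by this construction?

Per subexpression:
Each of the 5 symbol leaves contributes a 2-state fragment.
  b|a — 6 states
  (b|a)+ — 8 states
  cd — 4 states
  (b|a)+|d|cd — 16 states

16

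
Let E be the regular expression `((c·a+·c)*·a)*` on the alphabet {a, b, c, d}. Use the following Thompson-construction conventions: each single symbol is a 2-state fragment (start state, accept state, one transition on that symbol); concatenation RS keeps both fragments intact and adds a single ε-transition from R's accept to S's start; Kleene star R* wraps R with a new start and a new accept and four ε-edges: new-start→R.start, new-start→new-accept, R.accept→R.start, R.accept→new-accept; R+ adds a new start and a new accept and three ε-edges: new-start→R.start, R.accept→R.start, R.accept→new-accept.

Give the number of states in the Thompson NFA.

14

Recursing over subexpressions:
Each of the 4 symbol leaves contributes a 2-state fragment.
  a+ = 4 states
  c·a+·c = 8 states
  (c·a+·c)* = 10 states
  (c·a+·c)*·a = 12 states
  ((c·a+·c)*·a)* = 14 states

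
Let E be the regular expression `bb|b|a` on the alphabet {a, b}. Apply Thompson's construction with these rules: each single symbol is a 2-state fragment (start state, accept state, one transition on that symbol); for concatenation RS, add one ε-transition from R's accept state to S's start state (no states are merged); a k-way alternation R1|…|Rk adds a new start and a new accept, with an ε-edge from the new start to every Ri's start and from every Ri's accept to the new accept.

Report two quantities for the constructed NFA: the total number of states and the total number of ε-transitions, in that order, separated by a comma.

10, 7

By structural recursion:
Each of the 4 symbol leaves contributes 2 states and 0 ε-transitions.
  bb — 4 states, 1 ε-transition
  bb|b|a — 10 states, 7 ε-transitions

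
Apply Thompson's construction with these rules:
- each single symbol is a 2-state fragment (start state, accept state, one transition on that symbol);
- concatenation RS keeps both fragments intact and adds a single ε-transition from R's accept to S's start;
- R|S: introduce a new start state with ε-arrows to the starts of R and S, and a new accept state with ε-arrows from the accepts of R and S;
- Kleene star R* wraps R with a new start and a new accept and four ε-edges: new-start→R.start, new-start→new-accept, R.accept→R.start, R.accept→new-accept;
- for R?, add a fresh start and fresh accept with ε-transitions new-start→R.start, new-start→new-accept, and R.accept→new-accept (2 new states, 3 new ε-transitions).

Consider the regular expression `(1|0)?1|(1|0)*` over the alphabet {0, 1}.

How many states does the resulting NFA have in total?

20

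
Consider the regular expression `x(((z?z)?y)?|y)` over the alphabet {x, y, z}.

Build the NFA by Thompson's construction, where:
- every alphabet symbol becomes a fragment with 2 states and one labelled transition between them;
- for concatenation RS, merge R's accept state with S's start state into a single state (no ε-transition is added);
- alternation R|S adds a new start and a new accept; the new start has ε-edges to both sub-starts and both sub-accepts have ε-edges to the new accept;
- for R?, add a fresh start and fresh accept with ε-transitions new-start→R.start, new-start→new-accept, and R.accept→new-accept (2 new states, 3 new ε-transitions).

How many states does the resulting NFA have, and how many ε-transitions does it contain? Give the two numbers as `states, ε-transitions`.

15, 13

By structural recursion:
Each of the 5 symbol leaves contributes 2 states and 0 ε-transitions.
  z? — 4 states, 3 ε-transitions
  z?z — 5 states, 3 ε-transitions
  (z?z)? — 7 states, 6 ε-transitions
  (z?z)?y — 8 states, 6 ε-transitions
  ((z?z)?y)? — 10 states, 9 ε-transitions
  ((z?z)?y)?|y — 14 states, 13 ε-transitions
  x(((z?z)?y)?|y) — 15 states, 13 ε-transitions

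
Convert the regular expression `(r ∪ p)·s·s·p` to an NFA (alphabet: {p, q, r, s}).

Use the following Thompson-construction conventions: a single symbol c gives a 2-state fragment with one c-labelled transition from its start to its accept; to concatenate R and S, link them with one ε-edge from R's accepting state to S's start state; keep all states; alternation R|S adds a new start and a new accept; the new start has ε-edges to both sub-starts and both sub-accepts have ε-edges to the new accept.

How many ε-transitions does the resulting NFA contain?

7

Per subexpression:
Each of the 5 symbol leaves contributes 0 ε-transitions.
  r ∪ p = 4 ε-transitions
  (r ∪ p)·s·s·p = 7 ε-transitions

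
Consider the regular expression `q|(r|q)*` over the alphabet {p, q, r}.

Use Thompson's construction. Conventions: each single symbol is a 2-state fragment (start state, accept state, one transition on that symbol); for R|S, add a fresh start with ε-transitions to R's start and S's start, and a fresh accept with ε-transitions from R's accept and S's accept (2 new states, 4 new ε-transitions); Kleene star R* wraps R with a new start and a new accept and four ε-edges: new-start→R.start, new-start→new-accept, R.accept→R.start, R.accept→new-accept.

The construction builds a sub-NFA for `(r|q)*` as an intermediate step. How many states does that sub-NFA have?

Fragment for `(r|q)*`:
Each of the 2 symbol leaves contributes a 2-state fragment.
  r|q = 6 states
  (r|q)* = 8 states

8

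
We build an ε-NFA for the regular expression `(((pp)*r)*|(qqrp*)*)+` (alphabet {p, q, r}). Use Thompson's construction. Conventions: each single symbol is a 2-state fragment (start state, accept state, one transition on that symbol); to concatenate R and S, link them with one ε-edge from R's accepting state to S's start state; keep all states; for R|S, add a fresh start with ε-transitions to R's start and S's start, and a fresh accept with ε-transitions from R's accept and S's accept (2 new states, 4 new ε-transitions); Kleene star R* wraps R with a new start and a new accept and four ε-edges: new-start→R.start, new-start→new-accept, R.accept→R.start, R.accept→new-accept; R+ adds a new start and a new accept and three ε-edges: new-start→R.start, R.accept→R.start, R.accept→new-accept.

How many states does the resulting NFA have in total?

26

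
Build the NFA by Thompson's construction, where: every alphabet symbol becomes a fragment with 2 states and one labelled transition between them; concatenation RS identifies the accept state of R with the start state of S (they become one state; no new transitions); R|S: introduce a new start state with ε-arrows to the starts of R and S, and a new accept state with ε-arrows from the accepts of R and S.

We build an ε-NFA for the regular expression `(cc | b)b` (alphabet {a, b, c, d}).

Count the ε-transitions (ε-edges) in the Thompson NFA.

4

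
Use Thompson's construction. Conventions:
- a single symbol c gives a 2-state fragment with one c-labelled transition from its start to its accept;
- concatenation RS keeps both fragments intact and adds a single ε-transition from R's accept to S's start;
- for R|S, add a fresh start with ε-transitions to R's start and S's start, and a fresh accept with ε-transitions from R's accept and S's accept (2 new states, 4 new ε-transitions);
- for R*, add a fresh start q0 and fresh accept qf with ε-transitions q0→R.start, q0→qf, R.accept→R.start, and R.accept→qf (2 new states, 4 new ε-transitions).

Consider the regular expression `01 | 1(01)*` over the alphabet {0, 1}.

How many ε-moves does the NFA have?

By structural recursion:
Each of the 5 symbol leaves contributes 0 ε-transitions.
  01 : 1 ε-transition
  01 : 1 ε-transition
  (01)* : 5 ε-transitions
  1(01)* : 6 ε-transitions
  01 | 1(01)* : 11 ε-transitions

11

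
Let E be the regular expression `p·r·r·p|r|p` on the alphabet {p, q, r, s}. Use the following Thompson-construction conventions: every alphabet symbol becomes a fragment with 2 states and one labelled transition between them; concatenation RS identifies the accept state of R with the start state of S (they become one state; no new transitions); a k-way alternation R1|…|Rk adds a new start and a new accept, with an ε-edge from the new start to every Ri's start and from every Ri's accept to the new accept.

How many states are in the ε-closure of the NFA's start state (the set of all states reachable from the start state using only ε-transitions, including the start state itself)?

Work bottom-up. For each fragment F, track |ε-closure(F.start)| and whether F's accept lies in that closure (i.e. whether F accepts ε). A single-symbol fragment has closure size 1 and does not accept ε.
  p·r·r·p — same as the first factor's closure: C = 1
  p·r·r·p|r|p — new start ε-reaches every alternative's start; none of them accept ε, so the new accept is not reached: C = 1 + 1 + 1 + 1 = 4

4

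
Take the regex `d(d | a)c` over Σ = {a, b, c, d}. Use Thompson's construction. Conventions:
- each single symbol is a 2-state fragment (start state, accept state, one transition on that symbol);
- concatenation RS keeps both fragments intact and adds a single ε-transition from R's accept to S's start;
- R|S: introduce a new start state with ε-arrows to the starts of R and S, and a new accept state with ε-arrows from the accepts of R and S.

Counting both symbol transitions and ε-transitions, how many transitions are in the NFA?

Recursing over subexpressions:
Each of the 4 symbol leaves contributes 1 transition (1 symbol, 0 ε).
  d | a — 6 transitions (2 symbol, 4 ε)
  d(d | a)c — 10 transitions (4 symbol, 6 ε)

10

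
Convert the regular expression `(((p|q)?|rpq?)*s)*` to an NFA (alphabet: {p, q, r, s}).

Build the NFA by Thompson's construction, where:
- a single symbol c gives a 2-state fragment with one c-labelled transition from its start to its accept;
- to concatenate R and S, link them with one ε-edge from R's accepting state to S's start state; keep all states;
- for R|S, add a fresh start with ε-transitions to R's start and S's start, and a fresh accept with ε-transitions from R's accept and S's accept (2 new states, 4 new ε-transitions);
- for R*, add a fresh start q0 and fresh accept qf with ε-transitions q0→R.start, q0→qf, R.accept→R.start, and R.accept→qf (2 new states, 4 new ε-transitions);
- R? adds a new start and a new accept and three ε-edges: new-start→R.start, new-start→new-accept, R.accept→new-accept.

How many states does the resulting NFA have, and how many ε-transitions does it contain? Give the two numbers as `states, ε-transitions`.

Recursing over subexpressions:
Each of the 6 symbol leaves contributes 2 states and 0 ε-transitions.
  p|q — 6 states, 4 ε-transitions
  (p|q)? — 8 states, 7 ε-transitions
  q? — 4 states, 3 ε-transitions
  rpq? — 8 states, 5 ε-transitions
  (p|q)?|rpq? — 18 states, 16 ε-transitions
  ((p|q)?|rpq?)* — 20 states, 20 ε-transitions
  ((p|q)?|rpq?)*s — 22 states, 21 ε-transitions
  (((p|q)?|rpq?)*s)* — 24 states, 25 ε-transitions

24, 25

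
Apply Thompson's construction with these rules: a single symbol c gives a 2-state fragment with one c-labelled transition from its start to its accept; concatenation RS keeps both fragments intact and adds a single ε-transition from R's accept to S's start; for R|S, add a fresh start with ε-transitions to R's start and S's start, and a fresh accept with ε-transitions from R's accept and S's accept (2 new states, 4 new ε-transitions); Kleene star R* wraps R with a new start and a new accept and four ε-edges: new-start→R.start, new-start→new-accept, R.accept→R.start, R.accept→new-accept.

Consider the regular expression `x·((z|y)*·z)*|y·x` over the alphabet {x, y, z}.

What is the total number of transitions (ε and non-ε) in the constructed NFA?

25

Recursing over subexpressions:
Each of the 6 symbol leaves contributes 1 transition (1 symbol, 0 ε).
  z|y → 6 transitions (2 symbol, 4 ε)
  (z|y)* → 10 transitions (2 symbol, 8 ε)
  (z|y)*·z → 12 transitions (3 symbol, 9 ε)
  ((z|y)*·z)* → 16 transitions (3 symbol, 13 ε)
  x·((z|y)*·z)* → 18 transitions (4 symbol, 14 ε)
  y·x → 3 transitions (2 symbol, 1 ε)
  x·((z|y)*·z)*|y·x → 25 transitions (6 symbol, 19 ε)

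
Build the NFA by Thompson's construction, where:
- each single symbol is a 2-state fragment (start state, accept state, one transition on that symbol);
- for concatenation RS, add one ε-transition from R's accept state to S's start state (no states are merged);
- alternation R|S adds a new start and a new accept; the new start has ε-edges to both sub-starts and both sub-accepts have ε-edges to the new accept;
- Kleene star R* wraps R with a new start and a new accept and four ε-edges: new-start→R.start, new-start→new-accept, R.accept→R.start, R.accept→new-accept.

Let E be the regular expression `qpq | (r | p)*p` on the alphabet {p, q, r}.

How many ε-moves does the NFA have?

Building bottom-up:
Each of the 6 symbol leaves contributes 0 ε-transitions.
  qpq — 2 ε-transitions
  r | p — 4 ε-transitions
  (r | p)* — 8 ε-transitions
  (r | p)*p — 9 ε-transitions
  qpq | (r | p)*p — 15 ε-transitions

15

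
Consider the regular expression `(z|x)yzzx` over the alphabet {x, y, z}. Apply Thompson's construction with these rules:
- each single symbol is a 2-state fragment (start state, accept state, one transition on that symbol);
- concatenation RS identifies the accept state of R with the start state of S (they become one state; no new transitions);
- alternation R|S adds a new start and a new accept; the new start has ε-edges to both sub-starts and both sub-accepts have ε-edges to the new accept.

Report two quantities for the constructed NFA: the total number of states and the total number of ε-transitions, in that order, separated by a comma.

10, 4

Bottom-up over the parse tree:
Each of the 6 symbol leaves contributes 2 states and 0 ε-transitions.
  z|x → 6 states, 4 ε-transitions
  (z|x)yzzx → 10 states, 4 ε-transitions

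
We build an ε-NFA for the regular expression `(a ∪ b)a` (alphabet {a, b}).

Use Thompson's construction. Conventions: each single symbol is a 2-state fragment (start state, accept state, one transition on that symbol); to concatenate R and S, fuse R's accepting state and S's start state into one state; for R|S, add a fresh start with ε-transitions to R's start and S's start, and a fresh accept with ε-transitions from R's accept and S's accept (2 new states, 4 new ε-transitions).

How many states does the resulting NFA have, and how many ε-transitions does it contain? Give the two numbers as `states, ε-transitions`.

Recursing over subexpressions:
Each of the 3 symbol leaves contributes 2 states and 0 ε-transitions.
  a ∪ b → 6 states, 4 ε-transitions
  (a ∪ b)a → 7 states, 4 ε-transitions

7, 4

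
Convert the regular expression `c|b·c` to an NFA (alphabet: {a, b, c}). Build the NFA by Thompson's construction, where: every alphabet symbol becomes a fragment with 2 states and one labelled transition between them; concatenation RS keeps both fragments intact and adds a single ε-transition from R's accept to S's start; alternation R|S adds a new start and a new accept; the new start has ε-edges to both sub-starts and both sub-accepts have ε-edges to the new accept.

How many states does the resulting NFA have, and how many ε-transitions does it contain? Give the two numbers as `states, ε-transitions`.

8, 5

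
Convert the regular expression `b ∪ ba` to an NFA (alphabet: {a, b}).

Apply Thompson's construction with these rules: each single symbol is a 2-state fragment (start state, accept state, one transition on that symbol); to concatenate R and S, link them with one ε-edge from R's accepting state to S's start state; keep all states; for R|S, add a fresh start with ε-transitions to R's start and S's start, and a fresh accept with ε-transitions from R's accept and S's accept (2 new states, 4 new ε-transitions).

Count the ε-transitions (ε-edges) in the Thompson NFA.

5

By structural recursion:
Each of the 3 symbol leaves contributes 0 ε-transitions.
  ba : 1 ε-transition
  b ∪ ba : 5 ε-transitions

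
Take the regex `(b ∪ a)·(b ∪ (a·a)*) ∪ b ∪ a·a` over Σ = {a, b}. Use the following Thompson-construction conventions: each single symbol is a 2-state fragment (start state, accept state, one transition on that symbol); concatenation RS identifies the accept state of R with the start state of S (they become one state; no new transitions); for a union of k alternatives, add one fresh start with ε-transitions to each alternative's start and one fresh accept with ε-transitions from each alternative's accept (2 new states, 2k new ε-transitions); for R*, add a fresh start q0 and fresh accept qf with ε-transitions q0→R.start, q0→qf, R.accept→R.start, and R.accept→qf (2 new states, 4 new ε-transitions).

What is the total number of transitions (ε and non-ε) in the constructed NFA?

26

Building bottom-up:
Each of the 8 symbol leaves contributes 1 transition (1 symbol, 0 ε).
  b ∪ a : 6 transitions (2 symbol, 4 ε)
  a·a : 2 transitions (2 symbol, 0 ε)
  (a·a)* : 6 transitions (2 symbol, 4 ε)
  b ∪ (a·a)* : 11 transitions (3 symbol, 8 ε)
  (b ∪ a)·(b ∪ (a·a)*) : 17 transitions (5 symbol, 12 ε)
  a·a : 2 transitions (2 symbol, 0 ε)
  (b ∪ a)·(b ∪ (a·a)*) ∪ b ∪ a·a : 26 transitions (8 symbol, 18 ε)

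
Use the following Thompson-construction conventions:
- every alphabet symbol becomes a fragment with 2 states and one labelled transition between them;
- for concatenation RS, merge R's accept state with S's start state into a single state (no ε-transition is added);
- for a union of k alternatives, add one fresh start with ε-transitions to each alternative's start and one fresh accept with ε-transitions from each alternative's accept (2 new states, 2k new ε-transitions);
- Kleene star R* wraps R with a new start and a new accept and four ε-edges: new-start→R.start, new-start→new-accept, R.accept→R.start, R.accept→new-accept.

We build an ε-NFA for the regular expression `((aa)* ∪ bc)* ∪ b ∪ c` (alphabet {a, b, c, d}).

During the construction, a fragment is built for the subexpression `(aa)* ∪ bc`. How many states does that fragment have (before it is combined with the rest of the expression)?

10

Fragment for `(aa)* ∪ bc`:
Each of the 4 symbol leaves contributes a 2-state fragment.
  aa — 3 states
  (aa)* — 5 states
  bc — 3 states
  (aa)* ∪ bc — 10 states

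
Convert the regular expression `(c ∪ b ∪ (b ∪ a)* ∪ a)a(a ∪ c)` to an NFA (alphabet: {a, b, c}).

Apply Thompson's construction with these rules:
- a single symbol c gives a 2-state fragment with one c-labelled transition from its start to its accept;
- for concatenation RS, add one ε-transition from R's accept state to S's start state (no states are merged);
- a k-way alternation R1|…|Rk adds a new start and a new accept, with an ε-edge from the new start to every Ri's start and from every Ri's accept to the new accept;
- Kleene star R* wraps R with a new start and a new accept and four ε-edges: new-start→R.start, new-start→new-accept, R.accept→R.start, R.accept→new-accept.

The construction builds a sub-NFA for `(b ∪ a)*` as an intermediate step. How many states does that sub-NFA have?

8

Fragment for `(b ∪ a)*`:
Each of the 2 symbol leaves contributes a 2-state fragment.
  b ∪ a : 6 states
  (b ∪ a)* : 8 states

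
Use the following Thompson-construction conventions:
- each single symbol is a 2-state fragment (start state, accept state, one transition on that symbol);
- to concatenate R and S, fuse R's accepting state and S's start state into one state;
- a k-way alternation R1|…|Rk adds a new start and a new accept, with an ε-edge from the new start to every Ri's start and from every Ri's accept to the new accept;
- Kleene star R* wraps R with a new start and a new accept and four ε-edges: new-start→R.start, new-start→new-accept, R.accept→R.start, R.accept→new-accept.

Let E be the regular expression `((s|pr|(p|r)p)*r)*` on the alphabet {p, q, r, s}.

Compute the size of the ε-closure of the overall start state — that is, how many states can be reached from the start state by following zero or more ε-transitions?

10

Compute the ε-closure size of each fragment's start state recursively; a symbol fragment's start has no outgoing ε-edge, so its closure is just itself (size 1).
  pr — same as the first factor's closure: |ε-closure| = 1
  p|r — |ε-closure| = 1 + 1 + 1 = 3 (the new accept is not ε-reachable since no branch accepts ε)
  (p|r)p — same as the first factor's closure: |ε-closure| = 3
  s|pr|(p|r)p — |ε-closure| = 1 + 1 + 1 + 3 = 6 (the new accept is not ε-reachable since no branch accepts ε)
  (s|pr|(p|r)p)* — |ε-closure| = 1 (new start) + 6 (body) + 1 (new accept) = 8
  (s|pr|(p|r)p)*r — |ε-closure| = 8 + (1−1) = 8 (closure spills across the concat boundary because the left factor accepts ε)
  ((s|pr|(p|r)p)*r)* — new start has ε-edges to the inner start and to the new accept, so |ε-closure| = 2 + 8 = 10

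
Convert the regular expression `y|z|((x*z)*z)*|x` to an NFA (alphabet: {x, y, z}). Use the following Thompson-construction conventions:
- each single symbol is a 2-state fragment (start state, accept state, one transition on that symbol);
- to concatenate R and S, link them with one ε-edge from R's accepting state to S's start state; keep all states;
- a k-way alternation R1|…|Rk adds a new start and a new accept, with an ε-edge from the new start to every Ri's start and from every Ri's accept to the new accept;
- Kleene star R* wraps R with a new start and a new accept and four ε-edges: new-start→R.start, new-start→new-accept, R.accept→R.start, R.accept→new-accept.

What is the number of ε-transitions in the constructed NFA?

22

Recursing over subexpressions:
Each of the 6 symbol leaves contributes 0 ε-transitions.
  x* → 4 ε-transitions
  x*z → 5 ε-transitions
  (x*z)* → 9 ε-transitions
  (x*z)*z → 10 ε-transitions
  ((x*z)*z)* → 14 ε-transitions
  y|z|((x*z)*z)*|x → 22 ε-transitions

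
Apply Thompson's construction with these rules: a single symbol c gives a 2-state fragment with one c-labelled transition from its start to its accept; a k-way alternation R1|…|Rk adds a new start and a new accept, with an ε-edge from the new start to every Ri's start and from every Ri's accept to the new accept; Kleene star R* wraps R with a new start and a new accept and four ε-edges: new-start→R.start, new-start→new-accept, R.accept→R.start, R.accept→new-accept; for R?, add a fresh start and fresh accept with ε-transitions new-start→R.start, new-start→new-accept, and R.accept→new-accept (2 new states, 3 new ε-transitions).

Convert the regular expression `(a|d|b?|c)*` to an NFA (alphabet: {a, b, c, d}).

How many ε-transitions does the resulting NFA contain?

15

By structural recursion:
Each of the 4 symbol leaves contributes 0 ε-transitions.
  b? : 3 ε-transitions
  a|d|b?|c : 11 ε-transitions
  (a|d|b?|c)* : 15 ε-transitions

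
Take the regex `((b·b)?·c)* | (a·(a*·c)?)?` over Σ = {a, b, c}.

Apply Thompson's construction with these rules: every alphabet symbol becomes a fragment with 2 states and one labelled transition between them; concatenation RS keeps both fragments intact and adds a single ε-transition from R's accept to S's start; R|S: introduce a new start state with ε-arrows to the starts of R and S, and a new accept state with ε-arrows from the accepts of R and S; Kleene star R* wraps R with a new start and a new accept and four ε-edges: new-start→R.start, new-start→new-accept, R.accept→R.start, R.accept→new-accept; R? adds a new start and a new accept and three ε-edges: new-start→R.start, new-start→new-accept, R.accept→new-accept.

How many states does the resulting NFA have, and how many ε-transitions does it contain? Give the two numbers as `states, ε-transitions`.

Per subexpression:
Each of the 6 symbol leaves contributes 2 states and 0 ε-transitions.
  b·b = 4 states, 1 ε-transition
  (b·b)? = 6 states, 4 ε-transitions
  (b·b)?·c = 8 states, 5 ε-transitions
  ((b·b)?·c)* = 10 states, 9 ε-transitions
  a* = 4 states, 4 ε-transitions
  a*·c = 6 states, 5 ε-transitions
  (a*·c)? = 8 states, 8 ε-transitions
  a·(a*·c)? = 10 states, 9 ε-transitions
  (a·(a*·c)?)? = 12 states, 12 ε-transitions
  ((b·b)?·c)* | (a·(a*·c)?)? = 24 states, 25 ε-transitions

24, 25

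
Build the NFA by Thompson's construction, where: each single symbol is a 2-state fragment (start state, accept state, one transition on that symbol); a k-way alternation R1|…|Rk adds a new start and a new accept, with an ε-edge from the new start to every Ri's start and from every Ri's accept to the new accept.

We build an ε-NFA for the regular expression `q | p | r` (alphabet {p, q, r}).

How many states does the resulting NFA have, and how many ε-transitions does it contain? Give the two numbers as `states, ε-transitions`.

Building bottom-up:
Each of the 3 symbol leaves contributes 2 states and 0 ε-transitions.
  q | p | r → 8 states, 6 ε-transitions

8, 6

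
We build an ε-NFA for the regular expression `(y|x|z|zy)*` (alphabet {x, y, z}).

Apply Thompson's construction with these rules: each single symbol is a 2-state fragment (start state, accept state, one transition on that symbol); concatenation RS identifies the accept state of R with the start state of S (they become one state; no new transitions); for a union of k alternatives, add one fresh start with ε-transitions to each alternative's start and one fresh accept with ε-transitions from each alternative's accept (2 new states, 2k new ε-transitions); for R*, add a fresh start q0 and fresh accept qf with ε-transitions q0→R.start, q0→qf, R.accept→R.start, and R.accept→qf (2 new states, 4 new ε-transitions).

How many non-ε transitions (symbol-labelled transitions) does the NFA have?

5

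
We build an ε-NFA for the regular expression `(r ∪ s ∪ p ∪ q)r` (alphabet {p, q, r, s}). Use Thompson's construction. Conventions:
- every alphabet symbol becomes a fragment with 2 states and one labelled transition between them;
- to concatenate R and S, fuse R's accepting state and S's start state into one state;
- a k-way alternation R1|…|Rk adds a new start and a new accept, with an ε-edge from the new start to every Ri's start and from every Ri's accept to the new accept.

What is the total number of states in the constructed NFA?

By structural recursion:
Each of the 5 symbol leaves contributes a 2-state fragment.
  r ∪ s ∪ p ∪ q = 10 states
  (r ∪ s ∪ p ∪ q)r = 11 states

11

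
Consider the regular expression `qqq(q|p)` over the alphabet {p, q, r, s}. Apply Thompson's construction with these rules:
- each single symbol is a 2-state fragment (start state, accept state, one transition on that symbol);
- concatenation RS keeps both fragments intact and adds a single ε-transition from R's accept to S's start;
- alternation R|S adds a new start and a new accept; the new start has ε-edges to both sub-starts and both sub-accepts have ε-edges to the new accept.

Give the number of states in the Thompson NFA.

12

Recursing over subexpressions:
Each of the 5 symbol leaves contributes a 2-state fragment.
  q|p = 6 states
  qqq(q|p) = 12 states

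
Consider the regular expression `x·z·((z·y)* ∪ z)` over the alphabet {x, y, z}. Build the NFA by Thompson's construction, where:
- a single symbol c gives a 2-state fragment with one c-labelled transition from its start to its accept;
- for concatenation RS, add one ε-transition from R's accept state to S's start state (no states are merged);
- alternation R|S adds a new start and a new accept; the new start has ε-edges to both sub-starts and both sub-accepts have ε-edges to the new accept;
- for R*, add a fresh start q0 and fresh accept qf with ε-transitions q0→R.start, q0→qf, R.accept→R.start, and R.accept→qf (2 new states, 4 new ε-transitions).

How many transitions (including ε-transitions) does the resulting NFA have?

16

By structural recursion:
Each of the 5 symbol leaves contributes 1 transition (1 symbol, 0 ε).
  z·y — 3 transitions (2 symbol, 1 ε)
  (z·y)* — 7 transitions (2 symbol, 5 ε)
  (z·y)* ∪ z — 12 transitions (3 symbol, 9 ε)
  x·z·((z·y)* ∪ z) — 16 transitions (5 symbol, 11 ε)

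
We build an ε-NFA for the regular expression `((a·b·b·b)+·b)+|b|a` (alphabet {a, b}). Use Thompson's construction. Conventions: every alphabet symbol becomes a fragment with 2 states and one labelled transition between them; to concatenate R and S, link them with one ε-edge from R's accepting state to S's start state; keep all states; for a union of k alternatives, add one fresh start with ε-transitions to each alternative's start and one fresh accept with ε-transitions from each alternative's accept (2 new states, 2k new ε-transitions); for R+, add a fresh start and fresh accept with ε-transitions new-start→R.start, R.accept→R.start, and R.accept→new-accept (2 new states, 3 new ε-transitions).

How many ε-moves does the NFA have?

16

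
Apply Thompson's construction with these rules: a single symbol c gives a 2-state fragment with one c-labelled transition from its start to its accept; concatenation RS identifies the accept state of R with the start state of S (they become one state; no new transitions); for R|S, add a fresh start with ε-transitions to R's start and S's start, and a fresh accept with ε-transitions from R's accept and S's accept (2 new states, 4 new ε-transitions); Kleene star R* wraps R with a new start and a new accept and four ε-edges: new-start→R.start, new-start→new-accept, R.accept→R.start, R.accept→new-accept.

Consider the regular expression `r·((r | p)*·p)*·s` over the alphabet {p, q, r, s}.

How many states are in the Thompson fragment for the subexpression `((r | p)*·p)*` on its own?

Fragment for `((r | p)*·p)*`:
Each of the 3 symbol leaves contributes a 2-state fragment.
  r | p → 6 states
  (r | p)* → 8 states
  (r | p)*·p → 9 states
  ((r | p)*·p)* → 11 states

11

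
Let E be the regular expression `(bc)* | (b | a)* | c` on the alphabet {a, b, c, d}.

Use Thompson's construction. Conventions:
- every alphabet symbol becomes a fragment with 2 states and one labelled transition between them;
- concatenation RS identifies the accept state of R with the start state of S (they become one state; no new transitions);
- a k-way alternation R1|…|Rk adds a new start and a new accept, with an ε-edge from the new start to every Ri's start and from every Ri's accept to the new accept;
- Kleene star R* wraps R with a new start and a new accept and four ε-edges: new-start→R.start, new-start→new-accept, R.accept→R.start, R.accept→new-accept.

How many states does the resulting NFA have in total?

17

Per subexpression:
Each of the 5 symbol leaves contributes a 2-state fragment.
  bc : 3 states
  (bc)* : 5 states
  b | a : 6 states
  (b | a)* : 8 states
  (bc)* | (b | a)* | c : 17 states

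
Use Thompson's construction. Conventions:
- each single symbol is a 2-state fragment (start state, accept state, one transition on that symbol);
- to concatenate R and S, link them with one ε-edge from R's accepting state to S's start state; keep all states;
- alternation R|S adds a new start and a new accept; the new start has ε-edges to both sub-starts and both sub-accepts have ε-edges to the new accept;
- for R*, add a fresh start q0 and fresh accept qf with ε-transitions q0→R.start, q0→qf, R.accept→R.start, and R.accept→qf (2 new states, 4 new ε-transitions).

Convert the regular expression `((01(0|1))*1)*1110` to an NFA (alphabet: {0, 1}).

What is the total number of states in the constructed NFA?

24

Per subexpression:
Each of the 9 symbol leaves contributes a 2-state fragment.
  0|1 = 6 states
  01(0|1) = 10 states
  (01(0|1))* = 12 states
  (01(0|1))*1 = 14 states
  ((01(0|1))*1)* = 16 states
  ((01(0|1))*1)*1110 = 24 states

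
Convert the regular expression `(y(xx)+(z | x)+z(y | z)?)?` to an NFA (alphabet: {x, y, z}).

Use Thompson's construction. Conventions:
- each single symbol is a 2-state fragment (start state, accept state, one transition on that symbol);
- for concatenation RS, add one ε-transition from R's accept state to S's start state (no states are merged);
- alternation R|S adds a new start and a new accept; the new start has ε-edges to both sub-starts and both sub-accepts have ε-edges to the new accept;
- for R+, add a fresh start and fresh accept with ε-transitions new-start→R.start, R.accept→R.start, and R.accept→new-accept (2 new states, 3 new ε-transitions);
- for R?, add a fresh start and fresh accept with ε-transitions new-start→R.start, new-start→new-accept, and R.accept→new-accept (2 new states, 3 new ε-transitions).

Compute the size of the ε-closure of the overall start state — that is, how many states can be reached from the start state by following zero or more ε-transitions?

3

Let C(F) = |ε-closure(F.start)| within fragment F, and note whether F accepts ε. Symbol fragments have C = 1 and do not accept ε. Then:
  xx — same as the first factor's closure: C = 1
  (xx)+ — new start ε-reaches only the body's start; the new accept needs a symbol first: C = 1 + 1 = 2
  z | x — new start ε-reaches every alternative's start; none of them accept ε, so the new accept is not reached: C = 1 + 1 + 1 = 3
  (z | x)+ — new start ε-reaches only the body's start; the new accept needs a symbol first: C = 1 + 3 = 4
  y | z — new start ε-reaches every alternative's start; none of them accept ε, so the new accept is not reached: C = 1 + 1 + 1 = 3
  (y | z)? — C = 1 (new start) + 3 (body) + 1 (new accept, via ε) = 5
  y(xx)+(z | x)+z(y | z)? — C equals the left operand's closure size = 1 (its accept is not ε-reachable, so the closure stops there)
  (y(xx)+(z | x)+z(y | z)?)? — new start has ε-edges to the inner start and to the new accept, so C = 2 + 1 = 3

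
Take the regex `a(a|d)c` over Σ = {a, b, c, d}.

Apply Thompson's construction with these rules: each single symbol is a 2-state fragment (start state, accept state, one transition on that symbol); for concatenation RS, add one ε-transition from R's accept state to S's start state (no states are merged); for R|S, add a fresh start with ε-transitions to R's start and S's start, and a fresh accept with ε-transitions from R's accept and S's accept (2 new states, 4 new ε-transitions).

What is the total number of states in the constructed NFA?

10

Building bottom-up:
Each of the 4 symbol leaves contributes a 2-state fragment.
  a|d → 6 states
  a(a|d)c → 10 states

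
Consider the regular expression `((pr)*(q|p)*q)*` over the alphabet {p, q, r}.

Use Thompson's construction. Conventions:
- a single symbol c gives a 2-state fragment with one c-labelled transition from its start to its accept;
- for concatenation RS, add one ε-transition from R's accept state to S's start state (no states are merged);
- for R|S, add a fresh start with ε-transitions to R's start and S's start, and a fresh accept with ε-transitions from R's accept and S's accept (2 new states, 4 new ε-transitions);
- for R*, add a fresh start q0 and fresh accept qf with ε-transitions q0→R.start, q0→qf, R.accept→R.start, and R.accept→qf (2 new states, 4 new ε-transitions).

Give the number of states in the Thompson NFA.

Bottom-up over the parse tree:
Each of the 5 symbol leaves contributes a 2-state fragment.
  pr — 4 states
  (pr)* — 6 states
  q|p — 6 states
  (q|p)* — 8 states
  (pr)*(q|p)*q — 16 states
  ((pr)*(q|p)*q)* — 18 states

18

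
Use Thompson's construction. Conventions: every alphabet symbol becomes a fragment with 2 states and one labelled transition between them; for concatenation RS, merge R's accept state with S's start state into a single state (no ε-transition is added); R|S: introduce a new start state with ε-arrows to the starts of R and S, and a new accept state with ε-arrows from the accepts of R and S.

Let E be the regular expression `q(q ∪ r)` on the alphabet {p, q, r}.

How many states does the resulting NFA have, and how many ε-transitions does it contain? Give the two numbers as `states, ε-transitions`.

7, 4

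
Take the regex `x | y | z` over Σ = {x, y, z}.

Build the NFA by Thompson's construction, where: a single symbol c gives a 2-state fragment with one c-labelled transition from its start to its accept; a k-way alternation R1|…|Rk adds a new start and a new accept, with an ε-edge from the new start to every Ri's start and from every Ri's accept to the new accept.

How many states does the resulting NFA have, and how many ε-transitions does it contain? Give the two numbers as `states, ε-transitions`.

Building bottom-up:
Each of the 3 symbol leaves contributes 2 states and 0 ε-transitions.
  x | y | z : 8 states, 6 ε-transitions

8, 6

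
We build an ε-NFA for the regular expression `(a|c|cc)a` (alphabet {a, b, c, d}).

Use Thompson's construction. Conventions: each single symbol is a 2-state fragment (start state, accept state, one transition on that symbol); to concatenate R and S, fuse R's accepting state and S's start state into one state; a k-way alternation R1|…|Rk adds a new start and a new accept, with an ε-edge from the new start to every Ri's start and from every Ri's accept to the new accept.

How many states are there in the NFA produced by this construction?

10

Bottom-up over the parse tree:
Each of the 5 symbol leaves contributes a 2-state fragment.
  cc : 3 states
  a|c|cc : 9 states
  (a|c|cc)a : 10 states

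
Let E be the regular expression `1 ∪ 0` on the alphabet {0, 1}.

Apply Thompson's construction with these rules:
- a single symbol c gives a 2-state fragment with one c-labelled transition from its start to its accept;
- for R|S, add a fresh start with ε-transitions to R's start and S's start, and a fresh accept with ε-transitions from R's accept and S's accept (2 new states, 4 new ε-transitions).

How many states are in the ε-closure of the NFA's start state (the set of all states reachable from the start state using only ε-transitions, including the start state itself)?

Compute the ε-closure size of each fragment's start state recursively; a symbol fragment's start has no outgoing ε-edge, so its closure is just itself (size 1).
  1 ∪ 0 : new start ε-reaches every alternative's start; none of them accept ε, so the new accept is not reached: C = 1 + 1 + 1 = 3

3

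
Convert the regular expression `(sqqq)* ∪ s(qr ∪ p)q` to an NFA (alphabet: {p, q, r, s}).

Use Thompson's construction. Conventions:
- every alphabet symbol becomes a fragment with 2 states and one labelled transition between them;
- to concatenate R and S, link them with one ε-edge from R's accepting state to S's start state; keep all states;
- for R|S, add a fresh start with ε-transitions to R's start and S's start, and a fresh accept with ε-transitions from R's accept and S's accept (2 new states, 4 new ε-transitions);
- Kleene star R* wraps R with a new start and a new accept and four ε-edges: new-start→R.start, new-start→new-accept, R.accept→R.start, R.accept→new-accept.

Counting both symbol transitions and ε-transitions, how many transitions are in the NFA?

By structural recursion:
Each of the 9 symbol leaves contributes 1 transition (1 symbol, 0 ε).
  sqqq : 7 transitions (4 symbol, 3 ε)
  (sqqq)* : 11 transitions (4 symbol, 7 ε)
  qr : 3 transitions (2 symbol, 1 ε)
  qr ∪ p : 8 transitions (3 symbol, 5 ε)
  s(qr ∪ p)q : 12 transitions (5 symbol, 7 ε)
  (sqqq)* ∪ s(qr ∪ p)q : 27 transitions (9 symbol, 18 ε)

27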